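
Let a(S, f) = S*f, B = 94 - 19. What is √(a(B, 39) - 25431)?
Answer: 11*I*√186 ≈ 150.02*I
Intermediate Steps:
B = 75
√(a(B, 39) - 25431) = √(75*39 - 25431) = √(2925 - 25431) = √(-22506) = 11*I*√186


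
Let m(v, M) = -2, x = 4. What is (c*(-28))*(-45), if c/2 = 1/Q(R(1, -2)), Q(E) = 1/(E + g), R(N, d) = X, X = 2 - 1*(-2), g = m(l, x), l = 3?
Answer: 5040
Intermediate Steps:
g = -2
X = 4 (X = 2 + 2 = 4)
R(N, d) = 4
Q(E) = 1/(-2 + E) (Q(E) = 1/(E - 2) = 1/(-2 + E))
c = 4 (c = 2/(1/(-2 + 4)) = 2/(1/2) = 2*2 = 4)
(c*(-28))*(-45) = (4*(-28))*(-45) = -112*(-45) = 5040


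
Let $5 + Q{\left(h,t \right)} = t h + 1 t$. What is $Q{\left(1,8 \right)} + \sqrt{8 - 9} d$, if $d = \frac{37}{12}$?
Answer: $11 + \frac{37 i}{12} \approx 11.0 + 3.0833 i$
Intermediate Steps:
$d = \frac{37}{12}$ ($d = 37 \cdot \frac{1}{12} = \frac{37}{12} \approx 3.0833$)
$Q{\left(h,t \right)} = -5 + t + h t$ ($Q{\left(h,t \right)} = -5 + \left(t h + 1 t\right) = -5 + \left(h t + t\right) = -5 + \left(t + h t\right) = -5 + t + h t$)
$Q{\left(1,8 \right)} + \sqrt{8 - 9} d = \left(-5 + 8 + 1 \cdot 8\right) + \sqrt{8 - 9} \cdot \frac{37}{12} = \left(-5 + 8 + 8\right) + \sqrt{-1} \cdot \frac{37}{12} = 11 + i \frac{37}{12} = 11 + \frac{37 i}{12}$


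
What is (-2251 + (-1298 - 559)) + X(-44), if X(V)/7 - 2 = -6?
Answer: -4136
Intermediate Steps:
X(V) = -28 (X(V) = 14 + 7*(-6) = 14 - 42 = -28)
(-2251 + (-1298 - 559)) + X(-44) = (-2251 + (-1298 - 559)) - 28 = (-2251 - 1857) - 28 = -4108 - 28 = -4136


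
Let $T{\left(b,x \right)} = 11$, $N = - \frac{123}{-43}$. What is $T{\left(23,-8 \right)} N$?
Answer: $\frac{1353}{43} \approx 31.465$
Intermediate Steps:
$N = \frac{123}{43}$ ($N = \left(-123\right) \left(- \frac{1}{43}\right) = \frac{123}{43} \approx 2.8605$)
$T{\left(23,-8 \right)} N = 11 \cdot \frac{123}{43} = \frac{1353}{43}$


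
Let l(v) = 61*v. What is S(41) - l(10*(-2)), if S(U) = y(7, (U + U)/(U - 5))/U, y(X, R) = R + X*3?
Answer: 900779/738 ≈ 1220.6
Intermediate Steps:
y(X, R) = R + 3*X
S(U) = (21 + 2*U/(-5 + U))/U (S(U) = ((U + U)/(U - 5) + 3*7)/U = ((2*U)/(-5 + U) + 21)/U = (2*U/(-5 + U) + 21)/U = (21 + 2*U/(-5 + U))/U)
S(41) - l(10*(-2)) = (-105 + 23*41)/(41*(-5 + 41)) - 61*10*(-2) = (1/41)*(-105 + 943)/36 - 61*(-20) = (1/41)*(1/36)*838 - 1*(-1220) = 419/738 + 1220 = 900779/738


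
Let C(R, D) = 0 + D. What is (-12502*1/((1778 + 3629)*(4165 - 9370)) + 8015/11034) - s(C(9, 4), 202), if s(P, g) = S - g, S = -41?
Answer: 25228543464521/103511553930 ≈ 243.73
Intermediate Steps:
C(R, D) = D
s(P, g) = -41 - g
(-12502*1/((1778 + 3629)*(4165 - 9370)) + 8015/11034) - s(C(9, 4), 202) = (-12502*1/((1778 + 3629)*(4165 - 9370)) + 8015/11034) - (-41 - 1*202) = (-12502/(5407*(-5205)) + 8015*(1/11034)) - (-41 - 202) = (-12502/(-28143435) + 8015/11034) - 1*(-243) = (-12502*(-1/28143435) + 8015/11034) + 243 = (12502/28143435 + 8015/11034) + 243 = 75235859531/103511553930 + 243 = 25228543464521/103511553930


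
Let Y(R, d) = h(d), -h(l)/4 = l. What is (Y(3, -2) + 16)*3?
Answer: 72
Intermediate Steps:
h(l) = -4*l
Y(R, d) = -4*d
(Y(3, -2) + 16)*3 = (-4*(-2) + 16)*3 = (8 + 16)*3 = 24*3 = 72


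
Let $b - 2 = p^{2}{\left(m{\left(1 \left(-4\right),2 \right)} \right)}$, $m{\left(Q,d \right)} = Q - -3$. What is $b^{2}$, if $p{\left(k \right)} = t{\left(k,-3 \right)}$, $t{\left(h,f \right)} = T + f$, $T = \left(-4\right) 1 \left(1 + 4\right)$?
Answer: $281961$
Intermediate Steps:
$T = -20$ ($T = \left(-4\right) 5 = -20$)
$m{\left(Q,d \right)} = 3 + Q$ ($m{\left(Q,d \right)} = Q + 3 = 3 + Q$)
$t{\left(h,f \right)} = -20 + f$
$p{\left(k \right)} = -23$ ($p{\left(k \right)} = -20 - 3 = -23$)
$b = 531$ ($b = 2 + \left(-23\right)^{2} = 2 + 529 = 531$)
$b^{2} = 531^{2} = 281961$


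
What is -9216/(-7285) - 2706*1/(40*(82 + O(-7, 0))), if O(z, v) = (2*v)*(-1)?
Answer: 25647/58280 ≈ 0.44007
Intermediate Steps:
O(z, v) = -2*v
-9216/(-7285) - 2706*1/(40*(82 + O(-7, 0))) = -9216/(-7285) - 2706*1/(40*(82 - 2*0)) = -9216*(-1/7285) - 2706*1/(40*(82 + 0)) = 9216/7285 - 2706/(82*40) = 9216/7285 - 2706/3280 = 9216/7285 - 2706*1/3280 = 9216/7285 - 33/40 = 25647/58280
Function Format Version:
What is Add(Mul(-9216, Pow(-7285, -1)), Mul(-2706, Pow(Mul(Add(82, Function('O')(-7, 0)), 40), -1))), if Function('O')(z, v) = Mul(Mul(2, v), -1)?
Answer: Rational(25647, 58280) ≈ 0.44007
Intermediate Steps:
Function('O')(z, v) = Mul(-2, v)
Add(Mul(-9216, Pow(-7285, -1)), Mul(-2706, Pow(Mul(Add(82, Function('O')(-7, 0)), 40), -1))) = Add(Mul(-9216, Pow(-7285, -1)), Mul(-2706, Pow(Mul(Add(82, Mul(-2, 0)), 40), -1))) = Add(Mul(-9216, Rational(-1, 7285)), Mul(-2706, Pow(Mul(Add(82, 0), 40), -1))) = Add(Rational(9216, 7285), Mul(-2706, Pow(Mul(82, 40), -1))) = Add(Rational(9216, 7285), Mul(-2706, Pow(3280, -1))) = Add(Rational(9216, 7285), Mul(-2706, Rational(1, 3280))) = Add(Rational(9216, 7285), Rational(-33, 40)) = Rational(25647, 58280)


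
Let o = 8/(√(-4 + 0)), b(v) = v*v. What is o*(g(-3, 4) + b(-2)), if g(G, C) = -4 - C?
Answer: 16*I ≈ 16.0*I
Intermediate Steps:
b(v) = v²
o = -4*I (o = 8/(√(-4)) = 8/((2*I)) = 8*(-I/2) = -4*I ≈ -4.0*I)
o*(g(-3, 4) + b(-2)) = (-4*I)*((-4 - 1*4) + (-2)²) = (-4*I)*((-4 - 4) + 4) = (-4*I)*(-8 + 4) = -4*I*(-4) = 16*I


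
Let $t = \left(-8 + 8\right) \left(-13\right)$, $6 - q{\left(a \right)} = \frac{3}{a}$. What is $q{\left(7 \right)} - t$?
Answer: $\frac{39}{7} \approx 5.5714$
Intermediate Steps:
$q{\left(a \right)} = 6 - \frac{3}{a}$
$t = 0$ ($t = 0 \left(-13\right) = 0$)
$q{\left(7 \right)} - t = \left(6 - \frac{3}{7}\right) - 0 = \left(6 - \frac{3}{7}\right) + 0 = \frac{39}{7} + 0 = \frac{39}{7}$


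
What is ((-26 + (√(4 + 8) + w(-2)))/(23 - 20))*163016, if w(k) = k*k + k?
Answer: -1304128 + 326032*√3/3 ≈ -1.1159e+6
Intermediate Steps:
w(k) = k + k² (w(k) = k² + k = k + k²)
((-26 + (√(4 + 8) + w(-2)))/(23 - 20))*163016 = ((-26 + (√(4 + 8) - 2*(1 - 2)))/(23 - 20))*163016 = ((-26 + (√12 - 2*(-1)))/3)*163016 = ((-26 + (2*√3 + 2))*(⅓))*163016 = ((-26 + (2 + 2*√3))*(⅓))*163016 = ((-24 + 2*√3)*(⅓))*163016 = (-8 + 2*√3/3)*163016 = -1304128 + 326032*√3/3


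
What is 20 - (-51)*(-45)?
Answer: -2275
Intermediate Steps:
20 - (-51)*(-45) = 20 - 51*45 = 20 - 2295 = -2275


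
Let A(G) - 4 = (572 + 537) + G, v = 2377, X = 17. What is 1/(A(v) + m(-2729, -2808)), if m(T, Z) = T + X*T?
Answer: -1/45632 ≈ -2.1914e-5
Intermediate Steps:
m(T, Z) = 18*T (m(T, Z) = T + 17*T = 18*T)
A(G) = 1113 + G (A(G) = 4 + ((572 + 537) + G) = 4 + (1109 + G) = 1113 + G)
1/(A(v) + m(-2729, -2808)) = 1/((1113 + 2377) + 18*(-2729)) = 1/(3490 - 49122) = 1/(-45632) = -1/45632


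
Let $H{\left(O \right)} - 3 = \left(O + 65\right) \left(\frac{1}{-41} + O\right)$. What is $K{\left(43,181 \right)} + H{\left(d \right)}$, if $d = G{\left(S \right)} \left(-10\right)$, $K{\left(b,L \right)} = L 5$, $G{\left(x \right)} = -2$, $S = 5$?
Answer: $\frac{106843}{41} \approx 2605.9$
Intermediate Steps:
$K{\left(b,L \right)} = 5 L$
$d = 20$ ($d = \left(-2\right) \left(-10\right) = 20$)
$H{\left(O \right)} = 3 + \left(65 + O\right) \left(- \frac{1}{41} + O\right)$ ($H{\left(O \right)} = 3 + \left(O + 65\right) \left(\frac{1}{-41} + O\right) = 3 + \left(65 + O\right) \left(- \frac{1}{41} + O\right)$)
$K{\left(43,181 \right)} + H{\left(d \right)} = 5 \cdot 181 + \left(\frac{58}{41} + 20^{2} + \frac{2664}{41} \cdot 20\right) = 905 + \left(\frac{58}{41} + 400 + \frac{53280}{41}\right) = 905 + \frac{69738}{41} = \frac{106843}{41}$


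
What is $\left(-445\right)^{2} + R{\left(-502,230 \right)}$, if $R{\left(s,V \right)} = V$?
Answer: $198255$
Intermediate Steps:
$\left(-445\right)^{2} + R{\left(-502,230 \right)} = \left(-445\right)^{2} + 230 = 198025 + 230 = 198255$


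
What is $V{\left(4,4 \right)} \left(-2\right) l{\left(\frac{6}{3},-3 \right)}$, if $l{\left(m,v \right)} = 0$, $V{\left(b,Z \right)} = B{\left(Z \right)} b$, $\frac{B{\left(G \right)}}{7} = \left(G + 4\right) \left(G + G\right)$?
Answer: $0$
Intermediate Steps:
$B{\left(G \right)} = 14 G \left(4 + G\right)$ ($B{\left(G \right)} = 7 \left(G + 4\right) \left(G + G\right) = 7 \left(4 + G\right) 2 G = 7 \cdot 2 G \left(4 + G\right) = 14 G \left(4 + G\right)$)
$V{\left(b,Z \right)} = 14 Z b \left(4 + Z\right)$ ($V{\left(b,Z \right)} = 14 Z \left(4 + Z\right) b = 14 Z b \left(4 + Z\right)$)
$V{\left(4,4 \right)} \left(-2\right) l{\left(\frac{6}{3},-3 \right)} = 14 \cdot 4 \cdot 4 \left(4 + 4\right) \left(-2\right) 0 = 14 \cdot 4 \cdot 4 \cdot 8 \left(-2\right) 0 = 1792 \left(-2\right) 0 = \left(-3584\right) 0 = 0$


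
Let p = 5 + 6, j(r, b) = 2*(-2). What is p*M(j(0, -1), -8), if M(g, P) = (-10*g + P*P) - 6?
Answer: 1078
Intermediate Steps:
j(r, b) = -4
M(g, P) = -6 + P**2 - 10*g (M(g, P) = (-10*g + P**2) - 6 = (P**2 - 10*g) - 6 = -6 + P**2 - 10*g)
p = 11
p*M(j(0, -1), -8) = 11*(-6 + (-8)**2 - 10*(-4)) = 11*(-6 + 64 + 40) = 11*98 = 1078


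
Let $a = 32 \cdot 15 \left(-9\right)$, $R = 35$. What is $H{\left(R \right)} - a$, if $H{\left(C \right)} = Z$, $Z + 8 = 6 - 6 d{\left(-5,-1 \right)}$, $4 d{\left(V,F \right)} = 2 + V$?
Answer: $\frac{8645}{2} \approx 4322.5$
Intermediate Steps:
$a = -4320$ ($a = 480 \left(-9\right) = -4320$)
$d{\left(V,F \right)} = \frac{1}{2} + \frac{V}{4}$ ($d{\left(V,F \right)} = \frac{2 + V}{4} = \frac{1}{2} + \frac{V}{4}$)
$Z = \frac{5}{2}$ ($Z = -8 + \left(6 - 6 \left(\frac{1}{2} + \frac{1}{4} \left(-5\right)\right)\right) = -8 + \left(6 - 6 \left(\frac{1}{2} - \frac{5}{4}\right)\right) = -8 + \left(6 - - \frac{9}{2}\right) = -8 + \left(6 + \frac{9}{2}\right) = -8 + \frac{21}{2} = \frac{5}{2} \approx 2.5$)
$H{\left(C \right)} = \frac{5}{2}$
$H{\left(R \right)} - a = \frac{5}{2} - -4320 = \frac{5}{2} + 4320 = \frac{8645}{2}$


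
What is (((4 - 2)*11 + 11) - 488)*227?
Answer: -103285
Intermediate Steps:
(((4 - 2)*11 + 11) - 488)*227 = ((2*11 + 11) - 488)*227 = ((22 + 11) - 488)*227 = (33 - 488)*227 = -455*227 = -103285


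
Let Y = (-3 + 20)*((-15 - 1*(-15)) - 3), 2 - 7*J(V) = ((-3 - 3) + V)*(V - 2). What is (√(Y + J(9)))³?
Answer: -752*I*√658/49 ≈ -393.67*I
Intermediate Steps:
J(V) = 2/7 - (-6 + V)*(-2 + V)/7 (J(V) = 2/7 - ((-3 - 3) + V)*(V - 2)/7 = 2/7 - (-6 + V)*(-2 + V)/7)
Y = -51 (Y = 17*((-15 + 15) - 3) = 17*(0 - 3) = 17*(-3) = -51)
(√(Y + J(9)))³ = (√(-51 + (-10/7 - ⅐*9² + (8/7)*9)))³ = (√(-51 + (-10/7 - ⅐*81 + 72/7)))³ = (√(-51 + (-10/7 - 81/7 + 72/7)))³ = (√(-51 - 19/7))³ = (√(-376/7))³ = (2*I*√658/7)³ = -752*I*√658/49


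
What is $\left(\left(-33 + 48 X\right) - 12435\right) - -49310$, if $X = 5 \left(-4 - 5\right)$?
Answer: $34682$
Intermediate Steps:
$X = -45$ ($X = 5 \left(-9\right) = -45$)
$\left(\left(-33 + 48 X\right) - 12435\right) - -49310 = \left(\left(-33 + 48 \left(-45\right)\right) - 12435\right) - -49310 = \left(\left(-33 - 2160\right) - 12435\right) + 49310 = \left(-2193 - 12435\right) + 49310 = -14628 + 49310 = 34682$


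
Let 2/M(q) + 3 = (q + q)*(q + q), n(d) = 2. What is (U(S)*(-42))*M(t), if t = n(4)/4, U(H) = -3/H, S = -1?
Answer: 126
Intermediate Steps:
t = ½ (t = 2/4 = 2*(¼) = ½ ≈ 0.50000)
M(q) = 2/(-3 + 4*q²) (M(q) = 2/(-3 + (q + q)*(q + q)) = 2/(-3 + (2*q)*(2*q)) = 2/(-3 + 4*q²))
(U(S)*(-42))*M(t) = (-3/(-1)*(-42))*(2/(-3 + 4*(½)²)) = (-3*(-1)*(-42))*(2/(-3 + 4*(¼))) = (3*(-42))*(2/(-3 + 1)) = -252/(-2) = -252*(-1)/2 = -126*(-1) = 126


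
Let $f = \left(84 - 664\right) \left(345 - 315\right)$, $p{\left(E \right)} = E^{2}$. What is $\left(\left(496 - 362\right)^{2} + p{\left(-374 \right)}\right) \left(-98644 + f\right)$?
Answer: $-18315456608$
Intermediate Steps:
$f = -17400$ ($f = \left(-580\right) 30 = -17400$)
$\left(\left(496 - 362\right)^{2} + p{\left(-374 \right)}\right) \left(-98644 + f\right) = \left(\left(496 - 362\right)^{2} + \left(-374\right)^{2}\right) \left(-98644 - 17400\right) = \left(134^{2} + 139876\right) \left(-116044\right) = \left(17956 + 139876\right) \left(-116044\right) = 157832 \left(-116044\right) = -18315456608$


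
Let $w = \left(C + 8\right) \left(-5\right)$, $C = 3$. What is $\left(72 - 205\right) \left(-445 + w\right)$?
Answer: $66500$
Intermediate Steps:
$w = -55$ ($w = \left(3 + 8\right) \left(-5\right) = 11 \left(-5\right) = -55$)
$\left(72 - 205\right) \left(-445 + w\right) = \left(72 - 205\right) \left(-445 - 55\right) = \left(-133\right) \left(-500\right) = 66500$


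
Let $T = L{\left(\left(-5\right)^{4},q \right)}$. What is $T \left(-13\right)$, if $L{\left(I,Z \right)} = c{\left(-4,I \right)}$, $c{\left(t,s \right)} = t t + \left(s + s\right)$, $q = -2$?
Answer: $-16458$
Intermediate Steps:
$c{\left(t,s \right)} = t^{2} + 2 s$
$L{\left(I,Z \right)} = 16 + 2 I$ ($L{\left(I,Z \right)} = \left(-4\right)^{2} + 2 I = 16 + 2 I$)
$T = 1266$ ($T = 16 + 2 \left(-5\right)^{4} = 16 + 2 \cdot 625 = 16 + 1250 = 1266$)
$T \left(-13\right) = 1266 \left(-13\right) = -16458$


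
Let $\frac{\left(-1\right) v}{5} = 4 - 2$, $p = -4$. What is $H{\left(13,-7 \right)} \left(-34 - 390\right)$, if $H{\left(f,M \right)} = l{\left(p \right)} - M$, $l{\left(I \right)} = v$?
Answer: $1272$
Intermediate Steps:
$v = -10$ ($v = - 5 \left(4 - 2\right) = \left(-5\right) 2 = -10$)
$l{\left(I \right)} = -10$
$H{\left(f,M \right)} = -10 - M$
$H{\left(13,-7 \right)} \left(-34 - 390\right) = \left(-10 - -7\right) \left(-34 - 390\right) = \left(-10 + 7\right) \left(-424\right) = \left(-3\right) \left(-424\right) = 1272$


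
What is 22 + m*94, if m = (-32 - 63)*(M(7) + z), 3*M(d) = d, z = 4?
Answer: -169604/3 ≈ -56535.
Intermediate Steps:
M(d) = d/3
m = -1805/3 (m = (-32 - 63)*((1/3)*7 + 4) = -95*(7/3 + 4) = -95*19/3 = -1805/3 ≈ -601.67)
22 + m*94 = 22 - 1805/3*94 = 22 - 169670/3 = -169604/3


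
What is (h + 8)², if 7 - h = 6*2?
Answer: 9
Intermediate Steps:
h = -5 (h = 7 - 6*2 = 7 - 1*12 = 7 - 12 = -5)
(h + 8)² = (-5 + 8)² = 3² = 9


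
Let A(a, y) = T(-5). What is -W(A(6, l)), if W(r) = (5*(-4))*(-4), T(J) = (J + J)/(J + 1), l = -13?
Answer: -80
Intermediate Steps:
T(J) = 2*J/(1 + J) (T(J) = (2*J)/(1 + J) = 2*J/(1 + J))
A(a, y) = 5/2 (A(a, y) = 2*(-5)/(1 - 5) = 2*(-5)/(-4) = 2*(-5)*(-1/4) = 5/2)
W(r) = 80 (W(r) = -20*(-4) = 80)
-W(A(6, l)) = -1*80 = -80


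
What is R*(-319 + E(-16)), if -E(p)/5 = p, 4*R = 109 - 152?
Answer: 10277/4 ≈ 2569.3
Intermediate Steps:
R = -43/4 (R = (109 - 152)/4 = (1/4)*(-43) = -43/4 ≈ -10.750)
E(p) = -5*p
R*(-319 + E(-16)) = -43*(-319 - 5*(-16))/4 = -43*(-319 + 80)/4 = -43/4*(-239) = 10277/4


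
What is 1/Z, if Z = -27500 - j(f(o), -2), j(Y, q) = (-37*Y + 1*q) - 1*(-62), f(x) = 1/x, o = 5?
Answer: -5/137763 ≈ -3.6294e-5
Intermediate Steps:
j(Y, q) = 62 + q - 37*Y (j(Y, q) = (-37*Y + q) + 62 = (q - 37*Y) + 62 = 62 + q - 37*Y)
Z = -137763/5 (Z = -27500 - (62 - 2 - 37/5) = -27500 - 1*263/5 = -27500 - 263/5 = -137763/5 ≈ -27553.)
1/Z = 1/(-137763/5) = -5/137763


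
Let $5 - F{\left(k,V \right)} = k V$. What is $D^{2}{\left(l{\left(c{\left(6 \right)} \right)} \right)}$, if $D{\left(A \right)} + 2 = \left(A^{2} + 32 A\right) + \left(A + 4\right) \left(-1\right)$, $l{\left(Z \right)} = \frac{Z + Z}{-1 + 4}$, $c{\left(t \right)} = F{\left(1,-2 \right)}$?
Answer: $\frac{2085136}{81} \approx 25742.0$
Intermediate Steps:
$F{\left(k,V \right)} = 5 - V k$ ($F{\left(k,V \right)} = 5 - k V = 5 - V k$)
$c{\left(t \right)} = 7$ ($c{\left(t \right)} = 5 - \left(-2\right) 1 = 5 + 2 = 7$)
$l{\left(Z \right)} = \frac{2 Z}{3}$
$D{\left(A \right)} = -6 + A^{2} + 31 A$ ($D{\left(A \right)} = -2 + \left(\left(A^{2} + 32 A\right) + \left(A + 4\right) \left(-1\right)\right) = -2 + \left(\left(A^{2} + 32 A\right) + \left(4 + A\right) \left(-1\right)\right) = -2 - \left(4 - A^{2} - 31 A\right) = -2 + \left(-4 + A^{2} + 31 A\right) = -6 + A^{2} + 31 A$)
$D^{2}{\left(l{\left(c{\left(6 \right)} \right)} \right)} = \left(-6 + \left(\frac{2}{3} \cdot 7\right)^{2} + 31 \cdot \frac{2}{3} \cdot 7\right)^{2} = \left(-6 + \left(\frac{14}{3}\right)^{2} + 31 \cdot \frac{14}{3}\right)^{2} = \left(-6 + \frac{196}{9} + \frac{434}{3}\right)^{2} = \left(\frac{1444}{9}\right)^{2} = \frac{2085136}{81}$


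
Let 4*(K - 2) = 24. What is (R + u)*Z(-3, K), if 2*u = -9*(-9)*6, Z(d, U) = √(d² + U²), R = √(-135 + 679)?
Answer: √73*(243 + 4*√34) ≈ 2275.5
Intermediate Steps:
K = 8 (K = 2 + (¼)*24 = 2 + 6 = 8)
R = 4*√34 (R = √544 = 4*√34 ≈ 23.324)
Z(d, U) = √(U² + d²)
u = 243 (u = (-9*(-9)*6)/2 = (81*6)/2 = (½)*486 = 243)
(R + u)*Z(-3, K) = (4*√34 + 243)*√(8² + (-3)²) = (243 + 4*√34)*√(64 + 9) = (243 + 4*√34)*√73 = √73*(243 + 4*√34)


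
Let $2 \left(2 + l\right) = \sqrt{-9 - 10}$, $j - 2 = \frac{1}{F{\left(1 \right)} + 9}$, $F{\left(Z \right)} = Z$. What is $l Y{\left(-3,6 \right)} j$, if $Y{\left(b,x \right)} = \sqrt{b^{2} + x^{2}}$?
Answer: $\frac{63 \sqrt{5} \left(-4 + i \sqrt{19}\right)}{20} \approx -28.174 + 30.702 i$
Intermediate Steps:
$j = \frac{21}{10}$ ($j = 2 + \frac{1}{1 + 9} = 2 + \frac{1}{10} = \frac{21}{10} \approx 2.1$)
$l = -2 + \frac{i \sqrt{19}}{2}$ ($l = -2 + \frac{\sqrt{-9 - 10}}{2} = -2 + \frac{\sqrt{-19}}{2} = -2 + \frac{i \sqrt{19}}{2} \approx -2.0 + 2.1795 i$)
$l Y{\left(-3,6 \right)} j = \left(-2 + \frac{i \sqrt{19}}{2}\right) \sqrt{\left(-3\right)^{2} + 6^{2}} \cdot \frac{21}{10} = \left(-2 + \frac{i \sqrt{19}}{2}\right) \sqrt{9 + 36} \cdot \frac{21}{10} = \left(-2 + \frac{i \sqrt{19}}{2}\right) \sqrt{45} \cdot \frac{21}{10} = \left(-2 + \frac{i \sqrt{19}}{2}\right) 3 \sqrt{5} \cdot \frac{21}{10} = 3 \sqrt{5} \left(-2 + \frac{i \sqrt{19}}{2}\right) \frac{21}{10} = \frac{63 \sqrt{5} \left(-2 + \frac{i \sqrt{19}}{2}\right)}{10}$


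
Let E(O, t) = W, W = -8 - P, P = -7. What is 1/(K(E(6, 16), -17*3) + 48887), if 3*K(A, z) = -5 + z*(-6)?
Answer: 3/146962 ≈ 2.0413e-5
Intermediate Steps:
W = -1 (W = -8 - 1*(-7) = -8 + 7 = -1)
E(O, t) = -1
K(A, z) = -5/3 - 2*z (K(A, z) = (-5 + z*(-6))/3 = (-5 - 6*z)/3 = -5/3 - 2*z)
1/(K(E(6, 16), -17*3) + 48887) = 1/((-5/3 - (-34)*3) + 48887) = 1/((-5/3 - 2*(-51)) + 48887) = 1/((-5/3 + 102) + 48887) = 1/(301/3 + 48887) = 1/(146962/3) = 3/146962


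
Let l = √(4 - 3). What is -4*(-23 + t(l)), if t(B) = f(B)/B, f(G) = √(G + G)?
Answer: 92 - 4*√2 ≈ 86.343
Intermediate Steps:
f(G) = √2*√G (f(G) = √(2*G) = √2*√G)
l = 1 (l = √1 = 1)
t(B) = √2/√B (t(B) = (√2*√B)/B = √2/√B)
-4*(-23 + t(l)) = -4*(-23 + √2/√1) = -4*(-23 + √2*1) = -4*(-23 + √2) = 92 - 4*√2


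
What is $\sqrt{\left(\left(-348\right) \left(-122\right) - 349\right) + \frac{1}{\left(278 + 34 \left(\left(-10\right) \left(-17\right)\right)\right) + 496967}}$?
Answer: $\frac{2 \sqrt{106545089808699}}{100605} \approx 205.2$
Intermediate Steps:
$\sqrt{\left(\left(-348\right) \left(-122\right) - 349\right) + \frac{1}{\left(278 + 34 \left(\left(-10\right) \left(-17\right)\right)\right) + 496967}} = \sqrt{\left(42456 - 349\right) + \frac{1}{\left(278 + 34 \cdot 170\right) + 496967}} = \sqrt{42107 + \frac{1}{\left(278 + 5780\right) + 496967}} = \sqrt{42107 + \frac{1}{6058 + 496967}} = \sqrt{42107 + \frac{1}{503025}} = \sqrt{\frac{21180873676}{503025}} = \frac{2 \sqrt{106545089808699}}{100605}$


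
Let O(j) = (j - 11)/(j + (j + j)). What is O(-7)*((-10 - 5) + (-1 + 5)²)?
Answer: 6/7 ≈ 0.85714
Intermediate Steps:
O(j) = (-11 + j)/(3*j) (O(j) = (-11 + j)/(j + 2*j) = (-11 + j)/((3*j)) = (-11 + j)*(1/(3*j)) = (-11 + j)/(3*j))
O(-7)*((-10 - 5) + (-1 + 5)²) = ((⅓)*(-11 - 7)/(-7))*((-10 - 5) + (-1 + 5)²) = ((⅓)*(-⅐)*(-18))*(-15 + 4²) = 6*(-15 + 16)/7 = (6/7)*1 = 6/7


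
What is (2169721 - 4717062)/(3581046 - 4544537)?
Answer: 2547341/963491 ≈ 2.6439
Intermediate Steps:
(2169721 - 4717062)/(3581046 - 4544537) = -2547341/(-963491) = -2547341*(-1/963491) = 2547341/963491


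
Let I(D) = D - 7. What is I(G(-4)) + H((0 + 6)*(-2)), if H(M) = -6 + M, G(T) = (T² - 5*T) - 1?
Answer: 10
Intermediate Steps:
G(T) = -1 + T² - 5*T
I(D) = -7 + D
I(G(-4)) + H((0 + 6)*(-2)) = (-7 + (-1 + (-4)² - 5*(-4))) + (-6 + (0 + 6)*(-2)) = (-7 + (-1 + 16 + 20)) + (-6 + 6*(-2)) = (-7 + 35) + (-6 - 12) = 28 - 18 = 10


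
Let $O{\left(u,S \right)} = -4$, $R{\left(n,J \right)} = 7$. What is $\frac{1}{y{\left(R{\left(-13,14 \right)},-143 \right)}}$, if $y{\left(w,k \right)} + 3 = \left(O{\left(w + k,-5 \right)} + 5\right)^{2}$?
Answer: $- \frac{1}{2} \approx -0.5$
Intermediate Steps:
$y{\left(w,k \right)} = -2$ ($y{\left(w,k \right)} = -3 + \left(-4 + 5\right)^{2} = -3 + 1^{2} = -3 + 1 = -2$)
$\frac{1}{y{\left(R{\left(-13,14 \right)},-143 \right)}} = \frac{1}{-2} = - \frac{1}{2}$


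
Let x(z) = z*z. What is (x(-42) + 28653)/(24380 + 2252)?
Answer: 30417/26632 ≈ 1.1421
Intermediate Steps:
x(z) = z²
(x(-42) + 28653)/(24380 + 2252) = ((-42)² + 28653)/(24380 + 2252) = (1764 + 28653)/26632 = 30417*(1/26632) = 30417/26632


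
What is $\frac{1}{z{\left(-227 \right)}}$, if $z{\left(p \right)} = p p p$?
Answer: $- \frac{1}{11697083} \approx -8.5491 \cdot 10^{-8}$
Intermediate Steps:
$z{\left(p \right)} = p^{3}$ ($z{\left(p \right)} = p^{2} p = p^{3}$)
$\frac{1}{z{\left(-227 \right)}} = \frac{1}{\left(-227\right)^{3}} = \frac{1}{-11697083} = - \frac{1}{11697083}$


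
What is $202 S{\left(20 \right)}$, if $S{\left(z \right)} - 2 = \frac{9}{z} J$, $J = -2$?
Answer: $\frac{1111}{5} \approx 222.2$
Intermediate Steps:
$S{\left(z \right)} = 2 - \frac{18}{z}$ ($S{\left(z \right)} = 2 + \frac{9}{z} \left(-2\right) = 2 - \frac{18}{z}$)
$202 S{\left(20 \right)} = 202 \left(2 - \frac{18}{20}\right) = 202 \left(2 - \frac{9}{10}\right) = 202 \cdot \frac{11}{10} = \frac{1111}{5}$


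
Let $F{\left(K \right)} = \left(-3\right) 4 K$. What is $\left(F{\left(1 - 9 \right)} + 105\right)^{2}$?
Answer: $40401$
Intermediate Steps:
$F{\left(K \right)} = - 12 K$
$\left(F{\left(1 - 9 \right)} + 105\right)^{2} = \left(- 12 \left(1 - 9\right) + 105\right)^{2} = \left(\left(-12\right) \left(-8\right) + 105\right)^{2} = \left(96 + 105\right)^{2} = 201^{2} = 40401$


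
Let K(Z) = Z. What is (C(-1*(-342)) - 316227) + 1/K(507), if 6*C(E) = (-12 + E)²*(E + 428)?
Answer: 6925251412/507 ≈ 1.3659e+7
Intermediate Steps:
C(E) = (-12 + E)²*(428 + E)/6 (C(E) = ((-12 + E)²*(E + 428))/6 = ((-12 + E)²*(428 + E))/6 = (-12 + E)²*(428 + E)/6)
(C(-1*(-342)) - 316227) + 1/K(507) = ((-12 - 1*(-342))²*(428 - 1*(-342))/6 - 316227) + 1/507 = ((-12 + 342)²*(428 + 342)/6 - 316227) + 1/507 = ((⅙)*330²*770 - 316227) + 1/507 = ((⅙)*108900*770 - 316227) + 1/507 = (13975500 - 316227) + 1/507 = 13659273 + 1/507 = 6925251412/507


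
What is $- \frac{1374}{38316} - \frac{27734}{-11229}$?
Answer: $\frac{174537883}{71708394} \approx 2.434$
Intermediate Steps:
$- \frac{1374}{38316} - \frac{27734}{-11229} = \left(-1374\right) \frac{1}{38316} - - \frac{27734}{11229} = - \frac{229}{6386} + \frac{27734}{11229} = \frac{174537883}{71708394}$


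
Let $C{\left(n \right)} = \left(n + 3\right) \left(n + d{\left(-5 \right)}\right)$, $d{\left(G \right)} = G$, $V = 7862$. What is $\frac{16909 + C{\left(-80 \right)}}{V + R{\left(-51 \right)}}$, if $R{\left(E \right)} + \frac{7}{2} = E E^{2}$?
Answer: $- \frac{15636}{83195} \approx -0.18794$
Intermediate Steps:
$R{\left(E \right)} = - \frac{7}{2} + E^{3}$ ($R{\left(E \right)} = - \frac{7}{2} + E E^{2} = - \frac{7}{2} + E^{3}$)
$C{\left(n \right)} = \left(-5 + n\right) \left(3 + n\right)$ ($C{\left(n \right)} = \left(n + 3\right) \left(n - 5\right) = \left(3 + n\right) \left(-5 + n\right) = \left(-5 + n\right) \left(3 + n\right)$)
$\frac{16909 + C{\left(-80 \right)}}{V + R{\left(-51 \right)}} = \frac{16909 - \left(-145 - 6400\right)}{7862 + \left(- \frac{7}{2} + \left(-51\right)^{3}\right)} = \frac{16909 + \left(-15 + 6400 + 160\right)}{7862 - \frac{265309}{2}} = \frac{16909 + 6545}{7862 - \frac{265309}{2}} = \frac{23454}{- \frac{249585}{2}} = 23454 \left(- \frac{2}{249585}\right) = - \frac{15636}{83195}$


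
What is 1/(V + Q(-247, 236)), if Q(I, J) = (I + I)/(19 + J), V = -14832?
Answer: -255/3782654 ≈ -6.7413e-5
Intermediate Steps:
Q(I, J) = 2*I/(19 + J) (Q(I, J) = (2*I)/(19 + J) = 2*I/(19 + J))
1/(V + Q(-247, 236)) = 1/(-14832 + 2*(-247)/(19 + 236)) = 1/(-14832 + 2*(-247)/255) = 1/(-14832 + 2*(-247)*(1/255)) = 1/(-14832 - 494/255) = 1/(-3782654/255) = -255/3782654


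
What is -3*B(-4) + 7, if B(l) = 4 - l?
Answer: -17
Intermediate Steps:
-3*B(-4) + 7 = -3*(4 - 1*(-4)) + 7 = -3*(4 + 4) + 7 = -3*8 + 7 = -24 + 7 = -17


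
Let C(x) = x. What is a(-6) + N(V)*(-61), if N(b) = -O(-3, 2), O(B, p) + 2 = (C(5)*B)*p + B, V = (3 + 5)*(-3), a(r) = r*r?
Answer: -2099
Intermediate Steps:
a(r) = r²
V = -24 (V = 8*(-3) = -24)
O(B, p) = -2 + B + 5*B*p (O(B, p) = -2 + ((5*B)*p + B) = -2 + (5*B*p + B) = -2 + (B + 5*B*p) = -2 + B + 5*B*p)
N(b) = 35 (N(b) = -(-2 - 3 + 5*(-3)*2) = -(-2 - 3 - 30) = -1*(-35) = 35)
a(-6) + N(V)*(-61) = (-6)² + 35*(-61) = 36 - 2135 = -2099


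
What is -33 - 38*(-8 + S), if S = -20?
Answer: 1031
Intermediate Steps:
-33 - 38*(-8 + S) = -33 - 38*(-8 - 20) = -33 - 38*(-28) = -33 + 1064 = 1031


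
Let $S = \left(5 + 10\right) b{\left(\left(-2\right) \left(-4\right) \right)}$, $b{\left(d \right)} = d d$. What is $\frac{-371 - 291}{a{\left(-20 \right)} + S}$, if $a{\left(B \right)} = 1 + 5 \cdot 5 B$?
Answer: $- \frac{662}{461} \approx -1.436$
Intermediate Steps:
$b{\left(d \right)} = d^{2}$
$S = 960$ ($S = \left(5 + 10\right) \left(\left(-2\right) \left(-4\right)\right)^{2} = 15 \cdot 8^{2} = 15 \cdot 64 = 960$)
$a{\left(B \right)} = 1 + 25 B$
$\frac{-371 - 291}{a{\left(-20 \right)} + S} = \frac{-371 - 291}{\left(1 + 25 \left(-20\right)\right) + 960} = - \frac{662}{\left(1 - 500\right) + 960} = - \frac{662}{-499 + 960} = - \frac{662}{461}$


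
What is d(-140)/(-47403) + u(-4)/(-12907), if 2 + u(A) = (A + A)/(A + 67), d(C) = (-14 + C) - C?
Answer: 656888/1427604549 ≈ 0.00046013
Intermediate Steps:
d(C) = -14
u(A) = -2 + 2*A/(67 + A) (u(A) = -2 + (A + A)/(A + 67) = -2 + (2*A)/(67 + A) = -2 + 2*A/(67 + A))
d(-140)/(-47403) + u(-4)/(-12907) = -14/(-47403) - 134/(67 - 4)/(-12907) = -14*(-1/47403) - 134/63*(-1/12907) = 14/47403 - 134*1/63*(-1/12907) = 14/47403 - 134/63*(-1/12907) = 14/47403 + 134/813141 = 656888/1427604549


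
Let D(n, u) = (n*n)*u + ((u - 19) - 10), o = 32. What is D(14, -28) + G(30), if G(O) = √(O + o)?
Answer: -5545 + √62 ≈ -5537.1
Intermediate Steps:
G(O) = √(32 + O) (G(O) = √(O + 32) = √(32 + O))
D(n, u) = -29 + u + u*n² (D(n, u) = n²*u + ((-19 + u) - 10) = u*n² + (-29 + u) = -29 + u + u*n²)
D(14, -28) + G(30) = (-29 - 28 - 28*14²) + √(32 + 30) = (-29 - 28 - 28*196) + √62 = (-29 - 28 - 5488) + √62 = -5545 + √62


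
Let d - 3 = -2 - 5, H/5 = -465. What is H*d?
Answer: 9300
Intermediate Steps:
H = -2325 (H = 5*(-465) = -2325)
d = -4 (d = 3 + (-2 - 5) = 3 - 7 = -4)
H*d = -2325*(-4) = 9300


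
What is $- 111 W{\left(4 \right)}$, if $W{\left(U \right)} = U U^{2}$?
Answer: $-7104$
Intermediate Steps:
$W{\left(U \right)} = U^{3}$
$- 111 W{\left(4 \right)} = - 111 \cdot 4^{3} = \left(-111\right) 64 = -7104$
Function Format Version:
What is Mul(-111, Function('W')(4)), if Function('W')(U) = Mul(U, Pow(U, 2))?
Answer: -7104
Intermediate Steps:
Function('W')(U) = Pow(U, 3)
Mul(-111, Function('W')(4)) = Mul(-111, Pow(4, 3)) = Mul(-111, 64) = -7104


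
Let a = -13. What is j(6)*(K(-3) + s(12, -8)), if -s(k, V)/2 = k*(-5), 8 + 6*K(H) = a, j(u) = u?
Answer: 699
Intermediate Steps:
K(H) = -7/2 (K(H) = -4/3 + (⅙)*(-13) = -4/3 - 13/6 = -7/2)
s(k, V) = 10*k (s(k, V) = -2*k*(-5) = -(-10)*k = 10*k)
j(6)*(K(-3) + s(12, -8)) = 6*(-7/2 + 10*12) = 6*(-7/2 + 120) = 6*(233/2) = 699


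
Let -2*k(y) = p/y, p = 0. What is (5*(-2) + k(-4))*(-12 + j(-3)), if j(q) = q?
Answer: 150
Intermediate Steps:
k(y) = 0 (k(y) = -0/y = -½*0 = 0)
(5*(-2) + k(-4))*(-12 + j(-3)) = (5*(-2) + 0)*(-12 - 3) = (-10 + 0)*(-15) = -10*(-15) = 150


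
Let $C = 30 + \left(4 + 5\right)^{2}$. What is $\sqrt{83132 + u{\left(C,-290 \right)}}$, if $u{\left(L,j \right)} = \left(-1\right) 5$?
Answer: $11 \sqrt{687} \approx 288.32$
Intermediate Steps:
$C = 111$ ($C = 30 + 9^{2} = 30 + 81 = 111$)
$u{\left(L,j \right)} = -5$
$\sqrt{83132 + u{\left(C,-290 \right)}} = \sqrt{83132 - 5} = \sqrt{83127} = 11 \sqrt{687}$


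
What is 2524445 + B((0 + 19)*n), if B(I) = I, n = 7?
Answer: 2524578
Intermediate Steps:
2524445 + B((0 + 19)*n) = 2524445 + (0 + 19)*7 = 2524445 + 19*7 = 2524445 + 133 = 2524578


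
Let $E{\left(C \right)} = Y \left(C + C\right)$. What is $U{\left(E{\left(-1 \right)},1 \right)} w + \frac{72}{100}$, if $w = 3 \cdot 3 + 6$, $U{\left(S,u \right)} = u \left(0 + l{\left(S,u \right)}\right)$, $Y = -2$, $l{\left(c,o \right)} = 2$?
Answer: $\frac{768}{25} \approx 30.72$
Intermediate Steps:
$E{\left(C \right)} = - 4 C$ ($E{\left(C \right)} = - 2 \left(C + C\right) = - 2 \cdot 2 C = - 4 C$)
$U{\left(S,u \right)} = 2 u$ ($U{\left(S,u \right)} = u \left(0 + 2\right) = u 2 = 2 u$)
$w = 15$ ($w = 9 + 6 = 15$)
$U{\left(E{\left(-1 \right)},1 \right)} w + \frac{72}{100} = 2 \cdot 1 \cdot 15 + \frac{72}{100} = 2 \cdot 15 + 72 \cdot \frac{1}{100} = 30 + \frac{18}{25} = \frac{768}{25}$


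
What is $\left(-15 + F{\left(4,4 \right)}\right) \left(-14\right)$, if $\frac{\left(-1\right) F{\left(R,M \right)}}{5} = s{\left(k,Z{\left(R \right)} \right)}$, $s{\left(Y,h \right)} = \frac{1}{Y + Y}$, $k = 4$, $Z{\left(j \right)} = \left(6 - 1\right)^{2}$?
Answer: $\frac{875}{4} \approx 218.75$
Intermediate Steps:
$Z{\left(j \right)} = 25$ ($Z{\left(j \right)} = 5^{2} = 25$)
$s{\left(Y,h \right)} = \frac{1}{2 Y}$
$F{\left(R,M \right)} = - \frac{5}{8}$ ($F{\left(R,M \right)} = - 5 \frac{1}{2 \cdot 4} = - 5 \cdot \frac{1}{2} \cdot \frac{1}{4} = \left(-5\right) \frac{1}{8} = - \frac{5}{8}$)
$\left(-15 + F{\left(4,4 \right)}\right) \left(-14\right) = \left(-15 - \frac{5}{8}\right) \left(-14\right) = \left(- \frac{125}{8}\right) \left(-14\right) = \frac{875}{4}$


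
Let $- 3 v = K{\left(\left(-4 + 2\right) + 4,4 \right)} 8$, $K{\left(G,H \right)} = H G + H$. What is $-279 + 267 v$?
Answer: $-8823$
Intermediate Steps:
$K{\left(G,H \right)} = H + G H$ ($K{\left(G,H \right)} = G H + H = H + G H$)
$v = -32$ ($v = - \frac{4 \left(1 + \left(\left(-4 + 2\right) + 4\right)\right) 8}{3} = - \frac{4 \left(1 + \left(-2 + 4\right)\right) 8}{3} = - \frac{4 \left(1 + 2\right) 8}{3} = - \frac{4 \cdot 3 \cdot 8}{3} = - \frac{12 \cdot 8}{3} = \left(- \frac{1}{3}\right) 96 = -32$)
$-279 + 267 v = -279 + 267 \left(-32\right) = -279 - 8544 = -8823$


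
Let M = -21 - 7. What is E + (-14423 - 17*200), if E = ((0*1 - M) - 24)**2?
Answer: -17807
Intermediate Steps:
M = -28
E = 16 (E = ((0*1 - 1*(-28)) - 24)**2 = ((0 + 28) - 24)**2 = (28 - 24)**2 = 4**2 = 16)
E + (-14423 - 17*200) = 16 + (-14423 - 17*200) = 16 + (-14423 - 1*3400) = 16 + (-14423 - 3400) = 16 - 17823 = -17807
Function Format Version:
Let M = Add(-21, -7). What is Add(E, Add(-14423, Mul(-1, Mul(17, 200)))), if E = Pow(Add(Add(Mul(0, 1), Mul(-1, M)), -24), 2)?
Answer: -17807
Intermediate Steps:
M = -28
E = 16 (E = Pow(Add(Add(Mul(0, 1), Mul(-1, -28)), -24), 2) = Pow(Add(Add(0, 28), -24), 2) = Pow(Add(28, -24), 2) = Pow(4, 2) = 16)
Add(E, Add(-14423, Mul(-1, Mul(17, 200)))) = Add(16, Add(-14423, Mul(-1, Mul(17, 200)))) = Add(16, Add(-14423, Mul(-1, 3400))) = Add(16, Add(-14423, -3400)) = Add(16, -17823) = -17807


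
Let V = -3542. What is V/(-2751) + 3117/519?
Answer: 495865/67989 ≈ 7.2933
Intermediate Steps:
V/(-2751) + 3117/519 = -3542/(-2751) + 3117/519 = -3542*(-1/2751) + 3117*(1/519) = 506/393 + 1039/173 = 495865/67989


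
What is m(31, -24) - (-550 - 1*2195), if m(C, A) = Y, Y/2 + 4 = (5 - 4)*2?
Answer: 2741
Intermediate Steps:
Y = -4 (Y = -8 + 2*((5 - 4)*2) = -8 + 2*(1*2) = -8 + 2*2 = -8 + 4 = -4)
m(C, A) = -4
m(31, -24) - (-550 - 1*2195) = -4 - (-550 - 1*2195) = -4 - (-550 - 2195) = -4 - 1*(-2745) = -4 + 2745 = 2741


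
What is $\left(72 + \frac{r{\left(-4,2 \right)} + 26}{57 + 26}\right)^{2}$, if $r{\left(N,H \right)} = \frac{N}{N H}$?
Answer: $\frac{144120025}{27556} \approx 5230.1$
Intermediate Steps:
$r{\left(N,H \right)} = \frac{1}{H}$ ($r{\left(N,H \right)} = \frac{N}{H N} = N \frac{1}{H N} = \frac{1}{H}$)
$\left(72 + \frac{r{\left(-4,2 \right)} + 26}{57 + 26}\right)^{2} = \left(72 + \frac{\frac{1}{2} + 26}{57 + 26}\right)^{2} = \left(72 + \frac{\frac{1}{2} + 26}{83}\right)^{2} = \left(72 + \frac{53}{2} \cdot \frac{1}{83}\right)^{2} = \left(72 + \frac{53}{166}\right)^{2} = \left(\frac{12005}{166}\right)^{2} = \frac{144120025}{27556}$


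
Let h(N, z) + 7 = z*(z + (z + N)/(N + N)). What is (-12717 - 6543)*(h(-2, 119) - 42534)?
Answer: 613638045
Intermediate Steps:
h(N, z) = -7 + z*(z + (N + z)/(2*N)) (h(N, z) = -7 + z*(z + (z + N)/(N + N)) = -7 + z*(z + (N + z)/((2*N))) = -7 + z*(z + (N + z)*(1/(2*N))) = -7 + z*(z + (N + z)/(2*N)))
(-12717 - 6543)*(h(-2, 119) - 42534) = (-12717 - 6543)*((-7 + 119² + (½)*119 + (½)*119²/(-2)) - 42534) = -19260*((-7 + 14161 + 119/2 + (½)*(-½)*14161) - 42534) = -19260*((-7 + 14161 + 119/2 - 14161/4) - 42534) = -19260*(42693/4 - 42534) = -19260*(-127443/4) = 613638045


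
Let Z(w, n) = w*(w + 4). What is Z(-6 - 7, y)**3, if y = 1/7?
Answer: 1601613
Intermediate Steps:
y = 1/7 ≈ 0.14286
Z(w, n) = w*(4 + w)
Z(-6 - 7, y)**3 = ((-6 - 7)*(4 + (-6 - 7)))**3 = (-13*(4 - 13))**3 = (-13*(-9))**3 = 117**3 = 1601613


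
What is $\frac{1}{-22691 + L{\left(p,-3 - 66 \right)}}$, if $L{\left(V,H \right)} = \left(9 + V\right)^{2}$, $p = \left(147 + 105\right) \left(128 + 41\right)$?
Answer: $\frac{1}{1814481718} \approx 5.5112 \cdot 10^{-10}$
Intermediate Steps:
$p = 42588$ ($p = 252 \cdot 169 = 42588$)
$\frac{1}{-22691 + L{\left(p,-3 - 66 \right)}} = \frac{1}{-22691 + \left(9 + 42588\right)^{2}} = \frac{1}{-22691 + 42597^{2}} = \frac{1}{-22691 + 1814504409} = \frac{1}{1814481718}$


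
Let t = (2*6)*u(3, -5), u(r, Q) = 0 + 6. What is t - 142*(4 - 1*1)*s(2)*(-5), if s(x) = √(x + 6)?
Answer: 72 + 4260*√2 ≈ 6096.5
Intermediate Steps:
u(r, Q) = 6
s(x) = √(6 + x)
t = 72 (t = (2*6)*6 = 12*6 = 72)
t - 142*(4 - 1*1)*s(2)*(-5) = 72 - 142*(4 - 1*1)*√(6 + 2)*(-5) = 72 - 142*(4 - 1)*√8*(-5) = 72 - 142*3*(2*√2)*(-5) = 72 - 142*6*√2*(-5) = 72 - (-4260)*√2 = 72 + 4260*√2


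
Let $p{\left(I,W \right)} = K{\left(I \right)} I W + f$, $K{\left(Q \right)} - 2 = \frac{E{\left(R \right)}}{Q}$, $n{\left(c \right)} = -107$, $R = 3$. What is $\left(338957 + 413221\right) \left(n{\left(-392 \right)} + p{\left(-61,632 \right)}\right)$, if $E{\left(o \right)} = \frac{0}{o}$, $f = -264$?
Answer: $-58274990550$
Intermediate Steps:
$E{\left(o \right)} = 0$
$K{\left(Q \right)} = 2$ ($K{\left(Q \right)} = 2 + \frac{0}{Q} = 2 + 0 = 2$)
$p{\left(I,W \right)} = -264 + 2 I W$ ($p{\left(I,W \right)} = 2 I W - 264 = -264 + 2 I W$)
$\left(338957 + 413221\right) \left(n{\left(-392 \right)} + p{\left(-61,632 \right)}\right) = \left(338957 + 413221\right) \left(-107 + \left(-264 + 2 \left(-61\right) 632\right)\right) = 752178 \left(-107 - 77368\right) = 752178 \left(-77475\right) = -58274990550$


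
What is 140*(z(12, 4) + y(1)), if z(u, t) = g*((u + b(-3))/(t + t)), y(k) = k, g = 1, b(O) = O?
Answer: 595/2 ≈ 297.50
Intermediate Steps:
z(u, t) = (-3 + u)/(2*t) (z(u, t) = 1*((u - 3)/(t + t)) = 1*((-3 + u)/((2*t))) = 1*((-3 + u)*(1/(2*t))) = 1*((-3 + u)/(2*t)) = (-3 + u)/(2*t))
140*(z(12, 4) + y(1)) = 140*((½)*(-3 + 12)/4 + 1) = 140*((½)*(¼)*9 + 1) = 140*(9/8 + 1) = 140*(17/8) = 595/2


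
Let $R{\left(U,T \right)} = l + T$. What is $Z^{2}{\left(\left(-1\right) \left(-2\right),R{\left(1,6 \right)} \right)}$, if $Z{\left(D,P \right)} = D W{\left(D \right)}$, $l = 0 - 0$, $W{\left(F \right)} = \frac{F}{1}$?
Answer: $16$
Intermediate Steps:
$W{\left(F \right)} = F$ ($W{\left(F \right)} = F 1 = F$)
$l = 0$ ($l = 0 + 0 = 0$)
$R{\left(U,T \right)} = T$ ($R{\left(U,T \right)} = 0 + T = T$)
$Z{\left(D,P \right)} = D^{2}$ ($Z{\left(D,P \right)} = D D = D^{2}$)
$Z^{2}{\left(\left(-1\right) \left(-2\right),R{\left(1,6 \right)} \right)} = \left(\left(\left(-1\right) \left(-2\right)\right)^{2}\right)^{2} = \left(2^{2}\right)^{2} = 4^{2} = 16$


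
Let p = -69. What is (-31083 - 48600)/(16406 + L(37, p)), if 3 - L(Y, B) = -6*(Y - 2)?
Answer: -79683/16619 ≈ -4.7947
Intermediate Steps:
L(Y, B) = -9 + 6*Y (L(Y, B) = 3 - (-6)*(Y - 2) = 3 - (-6)*(-2 + Y) = 3 - (12 - 6*Y) = 3 + (-12 + 6*Y) = -9 + 6*Y)
(-31083 - 48600)/(16406 + L(37, p)) = (-31083 - 48600)/(16406 + (-9 + 6*37)) = -79683/(16406 + (-9 + 222)) = -79683/(16406 + 213) = -79683/16619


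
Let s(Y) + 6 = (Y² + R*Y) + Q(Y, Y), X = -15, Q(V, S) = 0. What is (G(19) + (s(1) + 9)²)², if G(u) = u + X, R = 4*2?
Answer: 21904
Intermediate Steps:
R = 8
G(u) = -15 + u (G(u) = u - 15 = -15 + u)
s(Y) = -6 + Y² + 8*Y (s(Y) = -6 + ((Y² + 8*Y) + 0) = -6 + (Y² + 8*Y) = -6 + Y² + 8*Y)
(G(19) + (s(1) + 9)²)² = ((-15 + 19) + ((-6 + 1² + 8*1) + 9)²)² = (4 + ((-6 + 1 + 8) + 9)²)² = (4 + (3 + 9)²)² = (4 + 12²)² = (4 + 144)² = 148² = 21904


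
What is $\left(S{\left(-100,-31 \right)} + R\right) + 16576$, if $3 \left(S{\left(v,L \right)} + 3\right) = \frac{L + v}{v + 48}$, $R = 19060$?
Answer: $\frac{5558879}{156} \approx 35634.0$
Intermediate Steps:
$S{\left(v,L \right)} = -3 + \frac{L + v}{3 \left(48 + v\right)}$ ($S{\left(v,L \right)} = -3 + \frac{\left(L + v\right) \frac{1}{v + 48}}{3} = -3 + \frac{\left(L + v\right) \frac{1}{48 + v}}{3} = -3 + \frac{\frac{1}{48 + v} \left(L + v\right)}{3} = -3 + \frac{L + v}{3 \left(48 + v\right)}$)
$\left(S{\left(-100,-31 \right)} + R\right) + 16576 = \left(\frac{-432 - 31 - -800}{3 \left(48 - 100\right)} + 19060\right) + 16576 = \left(\frac{-432 - 31 + 800}{3 \left(-52\right)} + 19060\right) + 16576 = \left(\frac{1}{3} \left(- \frac{1}{52}\right) 337 + 19060\right) + 16576 = \left(- \frac{337}{156} + 19060\right) + 16576 = \frac{2973023}{156} + 16576 = \frac{5558879}{156}$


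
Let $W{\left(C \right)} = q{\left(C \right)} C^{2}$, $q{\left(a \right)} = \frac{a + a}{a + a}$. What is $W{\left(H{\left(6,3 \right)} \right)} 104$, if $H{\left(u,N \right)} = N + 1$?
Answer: $1664$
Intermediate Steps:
$q{\left(a \right)} = 1$ ($q{\left(a \right)} = \frac{2 a}{2 a} = 2 a \frac{1}{2 a} = 1$)
$H{\left(u,N \right)} = 1 + N$
$W{\left(C \right)} = C^{2}$ ($W{\left(C \right)} = 1 C^{2} = C^{2}$)
$W{\left(H{\left(6,3 \right)} \right)} 104 = \left(1 + 3\right)^{2} \cdot 104 = 4^{2} \cdot 104 = 16 \cdot 104 = 1664$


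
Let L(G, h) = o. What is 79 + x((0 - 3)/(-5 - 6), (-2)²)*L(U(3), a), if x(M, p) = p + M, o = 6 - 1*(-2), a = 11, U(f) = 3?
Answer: 1245/11 ≈ 113.18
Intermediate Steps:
o = 8 (o = 6 + 2 = 8)
x(M, p) = M + p
L(G, h) = 8
79 + x((0 - 3)/(-5 - 6), (-2)²)*L(U(3), a) = 79 + ((0 - 3)/(-5 - 6) + (-2)²)*8 = 79 + (-3/(-11) + 4)*8 = 79 + (-3*(-1/11) + 4)*8 = 79 + (3/11 + 4)*8 = 79 + (47/11)*8 = 79 + 376/11 = 1245/11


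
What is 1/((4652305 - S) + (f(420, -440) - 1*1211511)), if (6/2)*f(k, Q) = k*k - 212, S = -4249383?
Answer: 3/23246719 ≈ 1.2905e-7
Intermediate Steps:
f(k, Q) = -212/3 + k²/3 (f(k, Q) = (k*k - 212)/3 = (k² - 212)/3 = (-212 + k²)/3 = -212/3 + k²/3)
1/((4652305 - S) + (f(420, -440) - 1*1211511)) = 1/((4652305 - 1*(-4249383)) + ((-212/3 + (⅓)*420²) - 1*1211511)) = 1/((4652305 + 4249383) + ((-212/3 + (⅓)*176400) - 1211511)) = 1/(8901688 + ((-212/3 + 58800) - 1211511)) = 1/(8901688 + (176188/3 - 1211511)) = 1/(8901688 - 3458345/3) = 1/(23246719/3) = 3/23246719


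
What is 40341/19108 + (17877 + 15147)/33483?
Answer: 38858045/12544964 ≈ 3.0975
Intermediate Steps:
40341/19108 + (17877 + 15147)/33483 = 40341*(1/19108) + 33024*(1/33483) = 2373/1124 + 11008/11161 = 38858045/12544964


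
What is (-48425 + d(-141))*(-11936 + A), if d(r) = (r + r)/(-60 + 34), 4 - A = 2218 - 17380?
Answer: -2032910320/13 ≈ -1.5638e+8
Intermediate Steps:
A = 15166 (A = 4 - (2218 - 17380) = 4 - 1*(-15162) = 4 + 15162 = 15166)
d(r) = -r/13 (d(r) = (2*r)/(-26) = (2*r)*(-1/26) = -r/13)
(-48425 + d(-141))*(-11936 + A) = (-48425 - 1/13*(-141))*(-11936 + 15166) = (-48425 + 141/13)*3230 = -629384/13*3230 = -2032910320/13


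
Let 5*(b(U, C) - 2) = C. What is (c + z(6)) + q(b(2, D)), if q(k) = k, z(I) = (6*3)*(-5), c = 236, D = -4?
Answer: 736/5 ≈ 147.20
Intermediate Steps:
z(I) = -90 (z(I) = 18*(-5) = -90)
b(U, C) = 2 + C/5
(c + z(6)) + q(b(2, D)) = (236 - 90) + (2 + (⅕)*(-4)) = 146 + (2 - ⅘) = 146 + 6/5 = 736/5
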